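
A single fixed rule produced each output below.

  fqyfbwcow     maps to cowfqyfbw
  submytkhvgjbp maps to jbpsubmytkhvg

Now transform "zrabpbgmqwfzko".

zkozrabpbgmqwf

What's happening: move the last 3 characters to the front (rotate right by 3).
Doing the same to "zrabpbgmqwfzko": "zkozrabpbgmqwf".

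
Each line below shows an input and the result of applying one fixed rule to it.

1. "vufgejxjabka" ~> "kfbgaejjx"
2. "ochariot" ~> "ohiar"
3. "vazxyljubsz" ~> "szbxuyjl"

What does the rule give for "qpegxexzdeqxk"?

xeqgexdezx

What's happening: take characters alternately from the front and the back (1st, last, 2nd, 2nd-last, ...), then delete the first 3 characters.
"qpegxexzdeqxk" → "qkpxeqgexdezx" → "xeqgexdezx".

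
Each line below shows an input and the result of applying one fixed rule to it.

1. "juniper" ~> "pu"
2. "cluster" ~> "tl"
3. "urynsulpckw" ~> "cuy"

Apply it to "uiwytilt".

iw

Each output is the input with this applied: reverse the string, then keep one character in every 3, starting at position 3 (positions 3rd, 6th, 9th, ...).
Applying both steps to "uiwytilt": "tlitywiu", then "iw".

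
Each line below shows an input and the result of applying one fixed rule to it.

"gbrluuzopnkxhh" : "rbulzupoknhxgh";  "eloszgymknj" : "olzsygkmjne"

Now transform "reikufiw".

ieukifrw

In each case the input is transformed by: move the first character to the end, then swap each adjacent pair of characters (1↔2, 3↔4, ...).
Applying both steps to "reikufiw": "eikufiwr", then "ieukifrw".
(Check on "gbrluuzopnkxhh": → "brluuzopnkxhhg" → "rbulzupoknhxgh" ✓)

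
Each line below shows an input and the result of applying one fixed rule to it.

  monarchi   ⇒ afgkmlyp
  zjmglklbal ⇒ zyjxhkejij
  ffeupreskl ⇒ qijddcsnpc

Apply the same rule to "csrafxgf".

In each case the input is transformed by: shift every letter 2 places backward in the alphabet (wrapping around), then move the last 3 characters to the front (rotate right by 3).
Starting from "csrafxgf": after the first operation, "aqpydved"; after the second, "vedaqpyd".

vedaqpyd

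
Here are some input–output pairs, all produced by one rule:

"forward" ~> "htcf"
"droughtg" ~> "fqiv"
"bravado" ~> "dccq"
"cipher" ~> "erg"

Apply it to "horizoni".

jtbp

The rule is to shift every letter 2 places forward in the alphabet (wrapping around), then keep every other character starting from the first (positions 1st, 3rd, 5th, ...).
Starting from "horizoni": after the first operation, "jqtkbqpk"; after the second, "jtbp".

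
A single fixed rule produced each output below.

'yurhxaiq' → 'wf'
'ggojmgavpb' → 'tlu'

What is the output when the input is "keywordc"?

The transformation: shift every letter 5 places forward in the alphabet (wrapping around), then keep one character in every 3, starting at position 3 (positions 3rd, 6th, 9th, ...).
So "keywordc" becomes "dw".

dw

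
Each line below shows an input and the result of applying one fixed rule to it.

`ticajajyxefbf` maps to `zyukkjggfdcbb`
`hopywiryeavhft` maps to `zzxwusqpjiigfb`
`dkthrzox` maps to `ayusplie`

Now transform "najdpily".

zqomkjeb

Rule — sort the characters into reverse alphabetical order, then shift every letter 1 place forward in the alphabet (wrapping around).
"najdpily" → "ypnljida" → "zqomkjeb".
(Check on "hopywiryeavhft": → "yywvtrpoihhfea" → "zzxwusqpjiigfb" ✓)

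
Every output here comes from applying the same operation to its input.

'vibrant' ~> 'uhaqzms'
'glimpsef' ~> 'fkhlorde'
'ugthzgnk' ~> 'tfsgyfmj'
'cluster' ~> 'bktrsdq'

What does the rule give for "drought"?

cqntfgs

Each output is the input with this applied: shift every letter 1 place backward in the alphabet (wrapping around).
For "drought" the result is "cqntfgs".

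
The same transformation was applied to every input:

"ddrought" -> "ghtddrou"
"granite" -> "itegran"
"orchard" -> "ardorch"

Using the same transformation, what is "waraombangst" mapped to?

gstwaraomban

Rule — move the last 3 characters to the front (rotate right by 3).
Applying that to "waraombangst" gives "gstwaraomban".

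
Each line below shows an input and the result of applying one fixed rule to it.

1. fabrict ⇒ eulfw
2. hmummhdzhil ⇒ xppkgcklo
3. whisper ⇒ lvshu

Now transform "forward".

uzdug

What's happening: shift every letter 3 places forward in the alphabet (wrapping around), then delete the first 2 characters.
Working it through for "forward": intermediate "iruzdug", final "uzdug".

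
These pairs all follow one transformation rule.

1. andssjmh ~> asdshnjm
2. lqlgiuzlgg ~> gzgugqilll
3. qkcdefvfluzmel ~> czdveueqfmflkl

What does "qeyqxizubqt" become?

In each case the input is transformed by: sort the characters into alphabetical order, then take characters alternately from the front and the back (1st, last, 2nd, 2nd-last, ...).
Applying both steps to "qeyqxizubqt": "beiqqqtuxyz", then "bzeyixquqtq".

bzeyixquqtq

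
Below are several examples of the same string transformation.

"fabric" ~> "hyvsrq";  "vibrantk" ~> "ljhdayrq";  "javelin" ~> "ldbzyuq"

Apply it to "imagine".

Each output is the input with this applied: sort the characters into reverse alphabetical order, then shift every letter 10 places backward in the alphabet (wrapping around).
Applying both steps to "imagine": "nmiigea", then "dcyywuq".

dcyywuq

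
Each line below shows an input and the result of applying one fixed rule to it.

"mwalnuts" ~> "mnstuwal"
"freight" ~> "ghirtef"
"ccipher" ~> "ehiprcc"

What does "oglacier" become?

egilorac

The transformation: sort the characters into alphabetical order, then move the first 2 characters to the end (rotate left by 2).
Applying that to "oglacier" gives "egilorac".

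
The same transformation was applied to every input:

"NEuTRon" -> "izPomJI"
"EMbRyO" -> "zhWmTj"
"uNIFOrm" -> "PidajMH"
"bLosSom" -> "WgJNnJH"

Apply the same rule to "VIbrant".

qdWMVIO

Each output is the input with this applied: flip the case of every letter, then shift every letter 5 places backward in the alphabet (wrapping around).
On "VIbrant": the first step gives "viBRANT", and the second then gives "qdWMVIO".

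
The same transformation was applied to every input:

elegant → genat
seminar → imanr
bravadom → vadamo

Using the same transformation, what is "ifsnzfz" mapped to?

The rule is to delete the first 2 characters, then swap each adjacent pair of characters (1↔2, 3↔4, ...).
Applying both steps to "ifsnzfz": "snzfz", then "nsfzz".
(Check on "elegant": → "egant" → "genat" ✓)

nsfzz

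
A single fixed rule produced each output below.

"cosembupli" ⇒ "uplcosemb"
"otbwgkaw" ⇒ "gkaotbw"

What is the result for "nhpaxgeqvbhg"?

The transformation: delete the last character, then move the last 3 characters to the front (rotate right by 3).
Applying both steps to "nhpaxgeqvbhg": "nhpaxgeqvbh", then "vbhnhpaxgeq".

vbhnhpaxgeq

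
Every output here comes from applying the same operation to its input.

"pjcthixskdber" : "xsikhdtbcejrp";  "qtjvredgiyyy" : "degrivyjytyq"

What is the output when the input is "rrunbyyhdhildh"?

Rule — take characters alternately from the front and the back (1st, last, 2nd, 2nd-last, ...), then reverse the string.
"rrunbyyhdhildh" → "rhrdulnibhydyh" → "hydyhbinludrhr".

hydyhbinludrhr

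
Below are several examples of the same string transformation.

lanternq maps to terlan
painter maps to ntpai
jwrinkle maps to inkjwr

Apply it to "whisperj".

The pattern: delete the last 2 characters, then move the first 3 characters to the end (rotate left by 3).
Doing the same to "whisperj": "spewhi".
(Check on "painter": → "paint" → "ntpai" ✓)

spewhi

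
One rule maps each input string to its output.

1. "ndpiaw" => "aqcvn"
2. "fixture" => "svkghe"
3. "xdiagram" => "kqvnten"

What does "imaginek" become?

vzntvar

The rule is to shift every letter 13 places forward in the alphabet (wrapping around) — i.e. ROT13, then delete the last character.
On "imaginek": the first step gives "vzntvarx", and the second then gives "vzntvar".
(Check on "fixture": → "svkgher" → "svkghe" ✓)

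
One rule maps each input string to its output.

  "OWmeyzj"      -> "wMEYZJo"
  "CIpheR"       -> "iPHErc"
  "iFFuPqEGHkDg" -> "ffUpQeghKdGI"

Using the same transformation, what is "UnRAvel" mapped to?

Rule — flip the case of every letter, then move the first character to the end.
Doing the same to "UnRAvel": "NraVELu".

NraVELu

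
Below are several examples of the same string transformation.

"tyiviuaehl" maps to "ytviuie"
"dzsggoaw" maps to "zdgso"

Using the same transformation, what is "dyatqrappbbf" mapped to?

In each case the input is transformed by: swap each adjacent pair of characters (1↔2, 3↔4, ...), then delete the last 3 characters.
For "dyatqrappbbf", step one produces "ydtarqpabpfb"; step two turns that into "ydtarqpab".

ydtarqpab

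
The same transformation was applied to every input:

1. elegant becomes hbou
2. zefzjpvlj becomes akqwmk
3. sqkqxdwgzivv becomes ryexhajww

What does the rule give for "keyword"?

Looking at the pairs, the operation is to delete the first 3 characters, then shift every letter 1 place forward in the alphabet (wrapping around).
"keyword" → "word" → "xpse".

xpse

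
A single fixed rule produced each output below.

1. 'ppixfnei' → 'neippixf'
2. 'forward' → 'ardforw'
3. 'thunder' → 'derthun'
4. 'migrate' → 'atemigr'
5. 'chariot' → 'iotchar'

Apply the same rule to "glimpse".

The transformation: move the last 3 characters to the front (rotate right by 3).
Doing the same to "glimpse": "pseglim".

pseglim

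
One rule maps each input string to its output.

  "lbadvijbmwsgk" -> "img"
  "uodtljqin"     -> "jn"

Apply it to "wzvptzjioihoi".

The pattern: keep one character in every 3, starting at position 3 (positions 3rd, 6th, 9th, ...), then delete the first character.
Working it through for "wzvptzjioihoi": intermediate "vzoo", final "zoo".

zoo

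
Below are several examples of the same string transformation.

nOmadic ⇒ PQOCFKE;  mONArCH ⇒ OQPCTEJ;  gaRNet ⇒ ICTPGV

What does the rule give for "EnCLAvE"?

GPENCXG

Each output is the input with this applied: shift every letter 2 places forward in the alphabet (wrapping around), then convert every letter to uppercase.
For "EnCLAvE", step one produces "GpENCxG"; step two turns that into "GPENCXG".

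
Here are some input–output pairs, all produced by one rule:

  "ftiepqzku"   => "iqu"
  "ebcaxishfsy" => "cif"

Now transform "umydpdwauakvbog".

The transformation: keep one character in every 3, starting at position 3 (positions 3rd, 6th, 9th, ...).
For "umydpdwauakvbog" the result is "yduvg".

yduvg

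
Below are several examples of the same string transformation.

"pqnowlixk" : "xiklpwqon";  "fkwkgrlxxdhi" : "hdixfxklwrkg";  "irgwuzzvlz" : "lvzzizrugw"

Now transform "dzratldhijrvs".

Rule — move the last 2 characters to the front (rotate right by 2), then take characters alternately from the front and the back (1st, last, 2nd, 2nd-last, ...).
On "dzratldhijrvs" that produces "vrsjdizhrdalt".

vrsjdizhrdalt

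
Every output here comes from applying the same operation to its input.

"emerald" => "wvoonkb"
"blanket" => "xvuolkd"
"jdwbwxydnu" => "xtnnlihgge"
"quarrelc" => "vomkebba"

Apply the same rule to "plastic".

zvsmkdc

Looking at the pairs, the operation is to shift every letter 10 places forward in the alphabet (wrapping around), then sort the characters into reverse alphabetical order.
Working it through for "plastic": intermediate "zvkcdsm", final "zvsmkdc".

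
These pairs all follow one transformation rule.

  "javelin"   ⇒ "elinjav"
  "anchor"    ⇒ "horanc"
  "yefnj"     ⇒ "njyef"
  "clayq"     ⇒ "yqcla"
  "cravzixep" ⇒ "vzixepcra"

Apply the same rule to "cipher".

In each case the input is transformed by: move the first 3 characters to the end (rotate left by 3).
So "cipher" becomes "hercip".

hercip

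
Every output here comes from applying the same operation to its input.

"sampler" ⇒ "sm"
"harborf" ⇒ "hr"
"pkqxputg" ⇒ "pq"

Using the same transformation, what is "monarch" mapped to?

mn

The rule is to keep every other character starting from the first (positions 1st, 3rd, 5th, ...), then delete the last 2 characters.
Starting from "monarch": after the first operation, "mnrh"; after the second, "mn".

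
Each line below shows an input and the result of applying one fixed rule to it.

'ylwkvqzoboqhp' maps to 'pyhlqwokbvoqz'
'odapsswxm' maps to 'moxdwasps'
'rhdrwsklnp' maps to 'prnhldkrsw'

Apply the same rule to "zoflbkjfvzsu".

uzsozfvlfbjk

Looking at the pairs, the operation is to reverse the string, then take characters alternately from the front and the back (1st, last, 2nd, 2nd-last, ...).
On "zoflbkjfvzsu": the first step gives "uszvfjkblfoz", and the second then gives "uzsozfvlfbjk".
(Check on "rhdrwsklnp": → "pnlkswrdhr" → "prnhldkrsw" ✓)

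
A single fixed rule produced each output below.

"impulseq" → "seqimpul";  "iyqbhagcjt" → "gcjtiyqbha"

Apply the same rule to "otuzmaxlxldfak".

In each case the input is transformed by: swap the front and back halves of the string, then move the first character to the end.
Starting from "otuzmaxlxldfak": after the first operation, "lxldfakotuzmax"; after the second, "xldfakotuzmaxl".

xldfakotuzmaxl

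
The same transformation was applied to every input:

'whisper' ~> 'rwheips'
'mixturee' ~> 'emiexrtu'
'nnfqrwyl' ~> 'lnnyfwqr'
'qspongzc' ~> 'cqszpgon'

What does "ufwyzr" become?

rufzwy

The rule is to swap the first and last characters, then take characters alternately from the front and the back (1st, last, 2nd, 2nd-last, ...).
On "ufwyzr": the first step gives "rfwyzu", and the second then gives "rufzwy".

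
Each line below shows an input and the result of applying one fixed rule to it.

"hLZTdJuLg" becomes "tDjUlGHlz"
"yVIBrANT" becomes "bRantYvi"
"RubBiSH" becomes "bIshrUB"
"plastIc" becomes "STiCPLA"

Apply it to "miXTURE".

The rule is to move the first 3 characters to the end (rotate left by 3), then flip the case of every letter.
On "miXTURE" that produces "tureMIx".
(Check on "hLZTdJuLg": → "TdJuLghLZ" → "tDjUlGHlz" ✓)

tureMIx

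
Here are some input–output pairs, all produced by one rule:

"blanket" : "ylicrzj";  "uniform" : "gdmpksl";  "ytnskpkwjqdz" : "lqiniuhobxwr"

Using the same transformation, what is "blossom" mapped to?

mqqmkzj

In each case the input is transformed by: shift every letter 2 places backward in the alphabet (wrapping around), then move the first 2 characters to the end (rotate left by 2).
For "blossom", step one produces "zjmqqmk"; step two turns that into "mqqmkzj".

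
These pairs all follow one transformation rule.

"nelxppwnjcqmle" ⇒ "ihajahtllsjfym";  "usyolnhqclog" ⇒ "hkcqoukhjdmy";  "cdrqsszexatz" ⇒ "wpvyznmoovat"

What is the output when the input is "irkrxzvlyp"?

The rule is to shift every letter 4 places backward in the alphabet (wrapping around), then move the last 3 characters to the front (rotate right by 3).
Working it through for "irkrxzvlyp": intermediate "engntvrhul", final "hulengntvr".

hulengntvr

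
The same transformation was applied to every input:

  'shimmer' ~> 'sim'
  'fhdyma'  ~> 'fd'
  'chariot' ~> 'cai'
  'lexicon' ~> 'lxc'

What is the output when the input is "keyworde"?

The pattern: keep every other character starting from the first (positions 1st, 3rd, 5th, ...), then delete the last character.
Applying both steps to "keyworde": "kyod", then "kyo".

kyo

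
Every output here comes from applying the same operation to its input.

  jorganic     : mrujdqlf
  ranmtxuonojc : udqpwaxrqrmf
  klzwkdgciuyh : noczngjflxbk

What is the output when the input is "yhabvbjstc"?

Looking at the pairs, the operation is to shift every letter 3 places forward in the alphabet (wrapping around).
Doing the same to "yhabvbjstc": "bkdeyemvwf".

bkdeyemvwf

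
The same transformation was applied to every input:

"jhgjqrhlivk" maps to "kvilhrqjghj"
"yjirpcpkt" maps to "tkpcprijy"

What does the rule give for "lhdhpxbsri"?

The transformation: reverse the string.
Doing the same to "lhdhpxbsri": "irsbxphdhl".

irsbxphdhl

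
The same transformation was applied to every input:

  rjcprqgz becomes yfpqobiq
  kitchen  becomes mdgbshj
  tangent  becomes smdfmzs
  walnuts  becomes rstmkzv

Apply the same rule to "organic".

bhmzfqn

Looking at the pairs, the operation is to shift every letter 1 place backward in the alphabet (wrapping around), then reverse the string.
Starting from "organic": after the first operation, "nqfzmhb"; after the second, "bhmzfqn".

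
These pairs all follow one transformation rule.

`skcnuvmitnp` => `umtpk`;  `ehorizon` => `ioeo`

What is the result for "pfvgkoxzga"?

kxgpv

The transformation: move the first 3 characters to the end (rotate left by 3), then keep every other character starting from the second (positions 2nd, 4th, 6th, ...).
Doing the same to "pfvgkoxzga": "kxgpv".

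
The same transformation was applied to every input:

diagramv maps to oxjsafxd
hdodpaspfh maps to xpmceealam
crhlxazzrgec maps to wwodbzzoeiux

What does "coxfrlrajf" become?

ioxgczluco

Rule — shift every letter 3 places backward in the alphabet (wrapping around), then swap the front and back halves of the string.
On "coxfrlrajf": the first step gives "zlucoioxgc", and the second then gives "ioxgczluco".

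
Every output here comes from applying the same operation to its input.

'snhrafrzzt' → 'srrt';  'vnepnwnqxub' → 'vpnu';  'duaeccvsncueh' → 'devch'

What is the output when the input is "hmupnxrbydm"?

hprd

What's happening: keep one character in every 3, starting at position 1 (positions 1st, 4th, 7th, ...).
For "hmupnxrbydm" the result is "hprd".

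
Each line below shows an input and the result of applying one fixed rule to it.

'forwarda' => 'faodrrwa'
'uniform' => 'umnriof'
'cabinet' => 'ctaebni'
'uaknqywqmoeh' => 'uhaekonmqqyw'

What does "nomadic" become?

Looking at the pairs, the operation is to take characters alternately from the front and the back (1st, last, 2nd, 2nd-last, ...).
On "nomadic" that produces "ncoimda".

ncoimda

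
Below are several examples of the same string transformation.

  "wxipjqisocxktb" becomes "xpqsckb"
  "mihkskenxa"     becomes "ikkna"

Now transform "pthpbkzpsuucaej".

The pattern: keep every other character starting from the second (positions 2nd, 4th, 6th, ...).
So "pthpbkzpsuucaej" becomes "tpkpuce".

tpkpuce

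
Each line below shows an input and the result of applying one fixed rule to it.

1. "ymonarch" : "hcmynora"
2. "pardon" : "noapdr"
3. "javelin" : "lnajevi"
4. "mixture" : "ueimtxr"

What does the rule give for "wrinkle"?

kerwnil

What's happening: swap each adjacent pair of characters (1↔2, 3↔4, ...), then move the last 2 characters to the front (rotate right by 2).
On "wrinkle": the first step gives "rwnilke", and the second then gives "kerwnil".
(Check on "mixture": → "imtxrue" → "ueimtxr" ✓)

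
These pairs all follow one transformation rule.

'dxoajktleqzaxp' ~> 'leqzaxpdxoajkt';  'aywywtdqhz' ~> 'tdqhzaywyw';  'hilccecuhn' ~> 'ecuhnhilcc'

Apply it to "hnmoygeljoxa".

eljoxahnmoyg

Looking at the pairs, the operation is to swap the front and back halves of the string.
"hnmoygeljoxa" → "eljoxahnmoyg".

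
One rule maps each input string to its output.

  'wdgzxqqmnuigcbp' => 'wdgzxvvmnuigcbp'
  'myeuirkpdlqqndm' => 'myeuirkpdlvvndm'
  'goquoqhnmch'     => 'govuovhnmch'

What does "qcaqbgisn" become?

vcavbgisn

The transformation: replace every "q" with "v".
Doing the same to "qcaqbgisn": "vcavbgisn".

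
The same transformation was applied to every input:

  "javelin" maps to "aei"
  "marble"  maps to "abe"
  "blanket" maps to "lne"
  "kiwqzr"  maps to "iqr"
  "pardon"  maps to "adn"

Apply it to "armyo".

ry

In each case the input is transformed by: keep every other character starting from the second (positions 2nd, 4th, 6th, ...).
So "armyo" becomes "ry".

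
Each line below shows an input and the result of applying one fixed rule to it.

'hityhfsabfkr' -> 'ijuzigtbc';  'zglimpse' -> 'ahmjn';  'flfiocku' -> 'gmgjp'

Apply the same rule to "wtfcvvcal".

What's happening: delete the last 3 characters, then shift every letter 1 place forward in the alphabet (wrapping around).
For "wtfcvvcal", step one produces "wtfcvv"; step two turns that into "xugdww".
(Check on "hityhfsabfkr": → "hityhfsab" → "ijuzigtbc" ✓)

xugdww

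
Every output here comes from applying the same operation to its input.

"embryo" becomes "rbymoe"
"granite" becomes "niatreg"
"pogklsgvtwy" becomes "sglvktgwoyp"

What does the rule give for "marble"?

brlaem

Rule — take characters alternately from the front and the back (1st, last, 2nd, 2nd-last, ...), then reverse the string.
On "marble" that produces "brlaem".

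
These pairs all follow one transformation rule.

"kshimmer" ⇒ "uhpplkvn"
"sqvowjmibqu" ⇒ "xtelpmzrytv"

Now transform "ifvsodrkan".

The transformation: reverse the string, then shift every letter 3 places forward in the alphabet (wrapping around).
For "ifvsodrkan", step one produces "nakrdosvfi"; step two turns that into "qdnugrvyil".

qdnugrvyil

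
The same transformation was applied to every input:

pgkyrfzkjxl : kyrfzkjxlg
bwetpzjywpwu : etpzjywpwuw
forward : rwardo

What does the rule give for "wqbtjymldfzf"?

btjymldfzfq

Rule — delete the first character, then move the first character to the end.
On "wqbtjymldfzf": the first step gives "qbtjymldfzf", and the second then gives "btjymldfzfq".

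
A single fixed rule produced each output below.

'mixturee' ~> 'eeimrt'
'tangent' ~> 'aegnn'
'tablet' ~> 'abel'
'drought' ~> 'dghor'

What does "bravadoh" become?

aabdho

Rule — sort the characters into alphabetical order, then delete the last 2 characters.
Working it through for "bravadoh": intermediate "aabdhorv", final "aabdho".
(Check on "tablet": → "abeltt" → "abel" ✓)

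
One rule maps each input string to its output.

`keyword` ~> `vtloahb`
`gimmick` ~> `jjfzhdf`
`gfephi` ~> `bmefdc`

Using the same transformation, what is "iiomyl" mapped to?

ljviff

Each output is the input with this applied: shift every letter 3 places backward in the alphabet (wrapping around), then move the first 2 characters to the end (rotate left by 2).
"iiomyl" → "ljviff".
(Check on "gimmick": → "dfjjfzh" → "jjfzhdf" ✓)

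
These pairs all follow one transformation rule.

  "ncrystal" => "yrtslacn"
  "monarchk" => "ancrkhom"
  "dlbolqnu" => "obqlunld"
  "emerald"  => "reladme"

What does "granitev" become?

In each case the input is transformed by: swap each adjacent pair of characters (1↔2, 3↔4, ...), then move the first 2 characters to the end (rotate left by 2).
Working it through for "granitev": intermediate "rgnative", final "nativerg".

nativerg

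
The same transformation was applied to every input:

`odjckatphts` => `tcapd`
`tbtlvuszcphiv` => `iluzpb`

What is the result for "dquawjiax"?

Each output is the input with this applied: keep every other character starting from the second (positions 2nd, 4th, 6th, ...), then swap the first and last characters.
"dquawjiax" → "qaja" → "aajq".

aajq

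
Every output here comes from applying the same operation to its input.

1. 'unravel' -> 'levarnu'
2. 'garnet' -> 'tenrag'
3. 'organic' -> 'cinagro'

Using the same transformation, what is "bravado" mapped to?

Rule — reverse the string.
Applying that to "bravado" gives "odavarb".

odavarb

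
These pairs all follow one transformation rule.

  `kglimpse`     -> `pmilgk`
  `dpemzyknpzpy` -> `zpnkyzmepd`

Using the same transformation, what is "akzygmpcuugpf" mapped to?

The transformation: delete the last 2 characters, then reverse the string.
Working it through for "akzygmpcuugpf": intermediate "akzygmpcuug", final "guucpmgyzka".

guucpmgyzka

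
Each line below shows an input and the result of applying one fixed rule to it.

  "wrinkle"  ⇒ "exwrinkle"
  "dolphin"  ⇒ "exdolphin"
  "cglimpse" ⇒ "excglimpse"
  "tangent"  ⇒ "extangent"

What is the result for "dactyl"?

exdactyl

The pattern: prepend "ex".
"dactyl" → "exdactyl".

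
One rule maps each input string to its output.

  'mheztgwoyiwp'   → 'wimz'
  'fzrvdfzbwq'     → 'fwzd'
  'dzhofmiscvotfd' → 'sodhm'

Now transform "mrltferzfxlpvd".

Each output is the input with this applied: swap the front and back halves of the string, then keep one character in every 3, starting at position 1 (positions 1st, 4th, 7th, ...).
Applying both steps to "mrltferzfxlpvd": "zfxlpvdmrltfer", then "zldle".

zldle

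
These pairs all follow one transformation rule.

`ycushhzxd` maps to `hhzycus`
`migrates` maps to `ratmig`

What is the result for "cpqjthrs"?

Each output is the input with this applied: delete the last 2 characters, then move the last 3 characters to the front (rotate right by 3).
Starting from "cpqjthrs": after the first operation, "cpqjth"; after the second, "jthcpq".

jthcpq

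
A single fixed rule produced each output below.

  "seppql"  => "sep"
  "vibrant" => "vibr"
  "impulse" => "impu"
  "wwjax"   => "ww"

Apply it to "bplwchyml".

bplwch

In each case the input is transformed by: delete the last 3 characters.
On "bplwchyml" that produces "bplwch".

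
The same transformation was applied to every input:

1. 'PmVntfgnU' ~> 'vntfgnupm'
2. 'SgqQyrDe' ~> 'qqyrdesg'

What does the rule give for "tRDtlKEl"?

Each output is the input with this applied: move the first 2 characters to the end (rotate left by 2), then convert every letter to lowercase.
"tRDtlKEl" → "dtlkeltr".

dtlkeltr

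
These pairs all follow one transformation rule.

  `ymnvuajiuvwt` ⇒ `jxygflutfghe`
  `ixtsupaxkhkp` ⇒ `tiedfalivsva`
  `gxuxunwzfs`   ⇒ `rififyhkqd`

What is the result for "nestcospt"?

Each output is the input with this applied: shift every letter 11 places forward in the alphabet (wrapping around).
So "nestcospt" becomes "ypdenzdae".

ypdenzdae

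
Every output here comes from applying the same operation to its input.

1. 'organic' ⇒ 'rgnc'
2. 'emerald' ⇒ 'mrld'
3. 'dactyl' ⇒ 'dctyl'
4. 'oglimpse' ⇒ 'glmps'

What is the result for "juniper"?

jnpr

The transformation: remove every vowel.
For "juniper" the result is "jnpr".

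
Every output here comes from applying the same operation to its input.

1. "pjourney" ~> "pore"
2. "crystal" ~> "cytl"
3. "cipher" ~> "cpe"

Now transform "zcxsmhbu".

zxmb

In each case the input is transformed by: keep every other character starting from the first (positions 1st, 3rd, 5th, ...).
"zcxsmhbu" → "zxmb".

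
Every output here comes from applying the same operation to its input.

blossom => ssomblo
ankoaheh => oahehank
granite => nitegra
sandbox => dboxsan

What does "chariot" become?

riotcha

Each output is the input with this applied: move the first 3 characters to the end (rotate left by 3).
Doing the same to "chariot": "riotcha".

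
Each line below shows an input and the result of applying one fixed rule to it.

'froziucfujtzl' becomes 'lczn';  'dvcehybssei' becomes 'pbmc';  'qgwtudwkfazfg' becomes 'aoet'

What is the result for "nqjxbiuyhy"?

Each output is the input with this applied: shift every letter 6 places backward in the alphabet (wrapping around), then keep one character in every 3, starting at position 2 (positions 2nd, 5th, 8th, ...).
Working it through for "nqjxbiuyhy": intermediate "hkdrvcosbs", final "kvs".

kvs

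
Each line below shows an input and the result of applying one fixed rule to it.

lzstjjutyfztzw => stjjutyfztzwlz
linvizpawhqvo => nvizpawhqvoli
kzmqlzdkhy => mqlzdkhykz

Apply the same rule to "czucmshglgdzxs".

ucmshglgdzxscz

Rule — move the first 2 characters to the end (rotate left by 2).
For "czucmshglgdzxs" the result is "ucmshglgdzxscz".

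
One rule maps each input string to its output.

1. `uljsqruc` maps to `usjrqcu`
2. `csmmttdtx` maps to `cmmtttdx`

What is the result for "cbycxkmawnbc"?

ccykxamnwcb

The rule is to swap each adjacent pair of characters (1↔2, 3↔4, ...), then delete the first character.
Working it through for "cbycxkmawnbc": intermediate "bccykxamnwcb", final "ccykxamnwcb".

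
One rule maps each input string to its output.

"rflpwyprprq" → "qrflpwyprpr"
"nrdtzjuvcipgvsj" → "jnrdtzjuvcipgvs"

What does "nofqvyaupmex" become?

xnofqvyaupme

Looking at the pairs, the operation is to move the last character to the front.
So "nofqvyaupmex" becomes "xnofqvyaupme".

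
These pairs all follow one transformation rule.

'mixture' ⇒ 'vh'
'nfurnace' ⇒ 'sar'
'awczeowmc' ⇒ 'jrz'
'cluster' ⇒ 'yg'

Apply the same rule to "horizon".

bm

Rule — shift every letter 13 places forward in the alphabet (wrapping around) — i.e. ROT13, then keep one character in every 3, starting at position 2 (positions 2nd, 5th, 8th, ...).
For "horizon", step one produces "ubevmba"; step two turns that into "bm".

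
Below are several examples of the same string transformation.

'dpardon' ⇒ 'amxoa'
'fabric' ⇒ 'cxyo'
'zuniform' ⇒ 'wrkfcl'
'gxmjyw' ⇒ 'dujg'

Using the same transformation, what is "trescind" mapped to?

The pattern: delete the last 2 characters, then shift every letter 3 places backward in the alphabet (wrapping around).
Working it through for "trescind": intermediate "tresci", final "qobpzf".
(Check on "zuniform": → "zunifo" → "wrkfcl" ✓)

qobpzf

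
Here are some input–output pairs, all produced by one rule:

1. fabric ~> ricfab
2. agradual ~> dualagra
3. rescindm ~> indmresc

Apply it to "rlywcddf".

cddfrlyw

The transformation: swap the front and back halves of the string.
Doing the same to "rlywcddf": "cddfrlyw".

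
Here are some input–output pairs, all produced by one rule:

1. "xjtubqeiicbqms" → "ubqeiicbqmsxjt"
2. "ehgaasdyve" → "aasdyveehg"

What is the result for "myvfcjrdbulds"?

fcjrdbuldsmyv

The rule is to move the first 3 characters to the end (rotate left by 3).
Applying that to "myvfcjrdbulds" gives "fcjrdbuldsmyv".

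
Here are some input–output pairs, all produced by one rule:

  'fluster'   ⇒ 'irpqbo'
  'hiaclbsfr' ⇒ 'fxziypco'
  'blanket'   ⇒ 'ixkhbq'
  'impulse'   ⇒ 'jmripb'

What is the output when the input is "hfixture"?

In each case the input is transformed by: shift every letter 3 places backward in the alphabet (wrapping around), then delete the first character.
Working it through for "hfixture": intermediate "ecfuqrob", final "cfuqrob".

cfuqrob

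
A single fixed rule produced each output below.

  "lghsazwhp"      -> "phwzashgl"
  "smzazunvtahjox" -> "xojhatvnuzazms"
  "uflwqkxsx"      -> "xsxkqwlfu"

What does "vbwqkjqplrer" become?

Looking at the pairs, the operation is to reverse the string.
"vbwqkjqplrer" → "rerlpqjkqwbv".

rerlpqjkqwbv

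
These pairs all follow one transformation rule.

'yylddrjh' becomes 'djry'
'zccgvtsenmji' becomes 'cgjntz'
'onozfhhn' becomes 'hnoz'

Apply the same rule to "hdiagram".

Looking at the pairs, the operation is to sort the characters into alphabetical order, then keep every other character starting from the second (positions 2nd, 4th, 6th, ...).
"hdiagram" → "aadghimr" → "agir".

agir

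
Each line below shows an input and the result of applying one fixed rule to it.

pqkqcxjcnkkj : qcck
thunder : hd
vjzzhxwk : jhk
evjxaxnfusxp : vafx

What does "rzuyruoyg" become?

zry

In each case the input is transformed by: keep one character in every 3, starting at position 2 (positions 2nd, 5th, 8th, ...).
Applying that to "rzuyruoyg" gives "zry".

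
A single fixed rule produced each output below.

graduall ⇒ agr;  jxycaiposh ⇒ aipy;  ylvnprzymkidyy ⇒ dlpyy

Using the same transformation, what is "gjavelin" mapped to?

In each case the input is transformed by: sort the characters into alphabetical order, then keep one character in every 3, starting at position 1 (positions 1st, 4th, 7th, ...).
Applying that to "gjavelin" gives "ain".

ain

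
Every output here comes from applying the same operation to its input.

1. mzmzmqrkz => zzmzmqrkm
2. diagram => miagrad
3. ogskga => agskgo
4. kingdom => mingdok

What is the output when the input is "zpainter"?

In each case the input is transformed by: swap the first and last characters.
"zpainter" → "rpaintez".

rpaintez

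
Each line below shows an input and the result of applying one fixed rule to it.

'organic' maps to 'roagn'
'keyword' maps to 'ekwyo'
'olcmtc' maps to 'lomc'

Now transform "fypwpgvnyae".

yfwpgpnvy

The rule is to delete the last 2 characters, then swap each adjacent pair of characters (1↔2, 3↔4, ...).
"fypwpgvnyae" → "yfwpgpnvy".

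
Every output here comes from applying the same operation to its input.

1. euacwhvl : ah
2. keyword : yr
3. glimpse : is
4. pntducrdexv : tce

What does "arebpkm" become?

The pattern: keep one character in every 3, starting at position 3 (positions 3rd, 6th, 9th, ...).
On "arebpkm" that produces "ek".

ek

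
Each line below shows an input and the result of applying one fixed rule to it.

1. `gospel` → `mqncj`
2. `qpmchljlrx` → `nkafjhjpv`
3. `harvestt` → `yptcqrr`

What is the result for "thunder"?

Looking at the pairs, the operation is to delete the first character, then shift every letter 2 places backward in the alphabet (wrapping around).
On "thunder": the first step gives "hunder", and the second then gives "fslbcp".

fslbcp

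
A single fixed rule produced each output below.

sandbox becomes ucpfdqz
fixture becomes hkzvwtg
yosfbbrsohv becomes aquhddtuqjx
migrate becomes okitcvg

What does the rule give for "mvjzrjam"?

What's happening: shift every letter 2 places forward in the alphabet (wrapping around).
On "mvjzrjam" that produces "oxlbtlco".

oxlbtlco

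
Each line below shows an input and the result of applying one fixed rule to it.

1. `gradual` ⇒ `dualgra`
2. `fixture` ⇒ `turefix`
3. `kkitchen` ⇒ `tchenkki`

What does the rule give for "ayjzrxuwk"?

The pattern: move the first 3 characters to the end (rotate left by 3).
"ayjzrxuwk" → "zrxuwkayj".

zrxuwkayj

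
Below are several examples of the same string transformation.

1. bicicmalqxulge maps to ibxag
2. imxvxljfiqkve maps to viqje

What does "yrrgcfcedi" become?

Rule — keep one character in every 3, starting at position 1 (positions 1st, 4th, 7th, ...), then swap each adjacent pair of characters (1↔2, 3↔4, ...).
Starting from "yrrgcfcedi": after the first operation, "ygci"; after the second, "gyic".
(Check on "bicicmalqxulge": → "biaxg" → "ibxag" ✓)

gyic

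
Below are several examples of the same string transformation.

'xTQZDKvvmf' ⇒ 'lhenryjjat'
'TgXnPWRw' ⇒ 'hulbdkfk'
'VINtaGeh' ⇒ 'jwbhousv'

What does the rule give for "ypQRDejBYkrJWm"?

mdefrsxpmyfxka

The pattern: shift every letter 12 places backward in the alphabet (wrapping around), then convert every letter to lowercase.
For "ypQRDejBYkrJWm", step one produces "mdEFRsxPMyfXKa"; step two turns that into "mdefrsxpmyfxka".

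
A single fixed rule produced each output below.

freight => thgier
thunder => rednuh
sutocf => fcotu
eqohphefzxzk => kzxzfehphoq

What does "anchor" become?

rohcn

The pattern: reverse the string, then delete the last character.
Working it through for "anchor": intermediate "rohcna", final "rohcn".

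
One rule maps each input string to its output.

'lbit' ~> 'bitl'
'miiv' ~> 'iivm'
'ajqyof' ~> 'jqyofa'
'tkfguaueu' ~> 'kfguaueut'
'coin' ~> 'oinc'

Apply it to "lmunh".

The pattern: move the first character to the end.
On "lmunh" that produces "munhl".

munhl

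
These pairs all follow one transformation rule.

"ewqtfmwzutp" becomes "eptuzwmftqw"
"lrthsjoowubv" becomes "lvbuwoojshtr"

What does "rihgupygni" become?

Looking at the pairs, the operation is to move the first character to the end, then reverse the string.
Starting from "rihgupygni": after the first operation, "ihgupygnir"; after the second, "ringypughi".
(Check on "lrthsjoowubv": → "rthsjoowubvl" → "lvbuwoojshtr" ✓)

ringypughi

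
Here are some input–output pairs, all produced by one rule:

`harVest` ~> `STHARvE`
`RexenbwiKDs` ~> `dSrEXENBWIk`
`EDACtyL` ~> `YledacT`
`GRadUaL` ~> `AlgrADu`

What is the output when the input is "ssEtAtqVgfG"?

Rule — move the last 2 characters to the front (rotate right by 2), then flip the case of every letter.
For "ssEtAtqVgfG", step one produces "fGssEtAtqVg"; step two turns that into "FgSSeTaTQvG".

FgSSeTaTQvG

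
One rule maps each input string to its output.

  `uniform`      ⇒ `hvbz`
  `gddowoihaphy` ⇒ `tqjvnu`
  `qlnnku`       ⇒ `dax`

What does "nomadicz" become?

Each output is the input with this applied: keep every other character starting from the first (positions 1st, 3rd, 5th, ...), then shift every letter 13 places forward in the alphabet (wrapping around) — i.e. ROT13.
Applying both steps to "nomadicz": "nmdc", then "azqp".

azqp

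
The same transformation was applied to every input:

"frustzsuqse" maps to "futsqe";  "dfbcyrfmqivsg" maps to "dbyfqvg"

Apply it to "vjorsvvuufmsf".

What's happening: keep every other character starting from the first (positions 1st, 3rd, 5th, ...).
Applying that to "vjorsvvuufmsf" gives "vosvumf".

vosvumf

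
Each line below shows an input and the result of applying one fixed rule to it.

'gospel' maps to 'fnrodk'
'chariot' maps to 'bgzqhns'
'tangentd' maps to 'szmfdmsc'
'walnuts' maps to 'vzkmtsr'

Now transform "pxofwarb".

ownevzqa

In each case the input is transformed by: shift every letter 1 place backward in the alphabet (wrapping around).
"pxofwarb" → "ownevzqa".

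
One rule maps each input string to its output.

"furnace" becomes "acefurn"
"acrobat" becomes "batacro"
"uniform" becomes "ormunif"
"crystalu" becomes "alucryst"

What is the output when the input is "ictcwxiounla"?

The transformation: move the last 3 characters to the front (rotate right by 3).
Applying that to "ictcwxiounla" gives "nlaictcwxiou".

nlaictcwxiou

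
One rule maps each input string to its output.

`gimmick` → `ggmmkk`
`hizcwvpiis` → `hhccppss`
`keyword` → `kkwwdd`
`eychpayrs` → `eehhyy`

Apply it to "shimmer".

ssmmrr

The transformation: keep one character in every 3, starting at position 1 (positions 1st, 4th, 7th, ...), then double every character.
Starting from "shimmer": after the first operation, "smr"; after the second, "ssmmrr".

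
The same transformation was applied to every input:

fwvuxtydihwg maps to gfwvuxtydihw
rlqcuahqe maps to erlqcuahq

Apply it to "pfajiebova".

Looking at the pairs, the operation is to move the last character to the front.
"pfajiebova" → "apfajiebov".

apfajiebov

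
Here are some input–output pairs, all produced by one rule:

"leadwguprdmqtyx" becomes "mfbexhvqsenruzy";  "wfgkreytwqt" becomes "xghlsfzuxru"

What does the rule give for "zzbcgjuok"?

aacdhkvpl

The pattern: shift every letter 1 place forward in the alphabet (wrapping around).
Applying that to "zzbcgjuok" gives "aacdhkvpl".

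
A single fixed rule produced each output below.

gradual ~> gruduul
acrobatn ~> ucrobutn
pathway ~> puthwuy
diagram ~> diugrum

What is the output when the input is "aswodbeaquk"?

The pattern: replace every "a" with "u".
Doing the same to "aswodbeaquk": "uswodbeuquk".

uswodbeuquk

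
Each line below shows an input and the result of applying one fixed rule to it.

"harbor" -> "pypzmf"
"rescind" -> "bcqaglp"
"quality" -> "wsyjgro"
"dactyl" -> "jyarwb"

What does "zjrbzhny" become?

whpzxflx

Looking at the pairs, the operation is to shift every letter 2 places backward in the alphabet (wrapping around), then swap the first and last characters.
For "zjrbzhny", step one produces "xhpzxflw"; step two turns that into "whpzxflx".
(Check on "dactyl": → "byarwj" → "jyarwb" ✓)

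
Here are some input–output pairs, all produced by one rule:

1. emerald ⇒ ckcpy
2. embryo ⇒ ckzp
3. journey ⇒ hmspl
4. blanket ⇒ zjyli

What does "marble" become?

kypz

What's happening: delete the last 2 characters, then shift every letter 2 places backward in the alphabet (wrapping around).
On "marble": the first step gives "marb", and the second then gives "kypz".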